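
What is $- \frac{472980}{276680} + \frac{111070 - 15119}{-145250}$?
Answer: $- \frac{1190600846}{502347125} \approx -2.3701$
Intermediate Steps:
$- \frac{472980}{276680} + \frac{111070 - 15119}{-145250} = \left(-472980\right) \frac{1}{276680} + \left(111070 - 15119\right) \left(- \frac{1}{145250}\right) = - \frac{23649}{13834} + 95951 \left(- \frac{1}{145250}\right) = - \frac{23649}{13834} - \frac{95951}{145250} = - \frac{1190600846}{502347125}$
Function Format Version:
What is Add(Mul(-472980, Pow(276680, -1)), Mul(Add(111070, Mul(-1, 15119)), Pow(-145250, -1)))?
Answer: Rational(-1190600846, 502347125) ≈ -2.3701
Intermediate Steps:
Add(Mul(-472980, Pow(276680, -1)), Mul(Add(111070, Mul(-1, 15119)), Pow(-145250, -1))) = Add(Mul(-472980, Rational(1, 276680)), Mul(Add(111070, -15119), Rational(-1, 145250))) = Add(Rational(-23649, 13834), Mul(95951, Rational(-1, 145250))) = Add(Rational(-23649, 13834), Rational(-95951, 145250)) = Rational(-1190600846, 502347125)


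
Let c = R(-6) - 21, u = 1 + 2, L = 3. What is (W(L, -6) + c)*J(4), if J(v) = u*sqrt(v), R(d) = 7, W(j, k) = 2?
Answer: -72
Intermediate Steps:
u = 3
J(v) = 3*sqrt(v)
c = -14 (c = 7 - 21 = -14)
(W(L, -6) + c)*J(4) = (2 - 14)*(3*sqrt(4)) = -36*2 = -12*6 = -72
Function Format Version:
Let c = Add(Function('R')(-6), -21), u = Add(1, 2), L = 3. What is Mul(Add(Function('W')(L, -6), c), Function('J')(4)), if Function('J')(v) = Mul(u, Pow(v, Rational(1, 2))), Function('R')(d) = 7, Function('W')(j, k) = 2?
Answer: -72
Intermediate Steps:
u = 3
Function('J')(v) = Mul(3, Pow(v, Rational(1, 2)))
c = -14 (c = Add(7, -21) = -14)
Mul(Add(Function('W')(L, -6), c), Function('J')(4)) = Mul(Add(2, -14), Mul(3, Pow(4, Rational(1, 2)))) = Mul(-12, Mul(3, 2)) = Mul(-12, 6) = -72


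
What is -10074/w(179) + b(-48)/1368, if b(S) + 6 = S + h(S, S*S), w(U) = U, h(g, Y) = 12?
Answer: -2298125/40812 ≈ -56.310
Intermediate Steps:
b(S) = 6 + S (b(S) = -6 + (S + 12) = -6 + (12 + S) = 6 + S)
-10074/w(179) + b(-48)/1368 = -10074/179 + (6 - 48)/1368 = -10074*1/179 - 42*1/1368 = -10074/179 - 7/228 = -2298125/40812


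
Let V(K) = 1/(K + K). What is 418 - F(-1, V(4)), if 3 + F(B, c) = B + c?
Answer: 3375/8 ≈ 421.88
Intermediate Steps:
V(K) = 1/(2*K)
F(B, c) = -3 + B + c (F(B, c) = -3 + (B + c) = -3 + B + c)
418 - F(-1, V(4)) = 418 - (-3 - 1 + (½)/4) = 418 - (-3 - 1 + (½)*(¼)) = 418 - (-3 - 1 + ⅛) = 418 - 1*(-31/8) = 418 + 31/8 = 3375/8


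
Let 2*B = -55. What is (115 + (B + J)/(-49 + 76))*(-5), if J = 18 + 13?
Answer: -31085/54 ≈ -575.65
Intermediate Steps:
J = 31
B = -55/2 (B = (½)*(-55) = -55/2 ≈ -27.500)
(115 + (B + J)/(-49 + 76))*(-5) = (115 + (-55/2 + 31)/(-49 + 76))*(-5) = (115 + (7/2)/27)*(-5) = (115 + (7/2)*(1/27))*(-5) = (115 + 7/54)*(-5) = (6217/54)*(-5) = -31085/54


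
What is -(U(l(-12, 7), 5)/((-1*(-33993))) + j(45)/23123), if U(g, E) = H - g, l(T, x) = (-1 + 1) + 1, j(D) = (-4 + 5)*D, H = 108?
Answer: -4003846/786020139 ≈ -0.0050938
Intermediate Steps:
j(D) = D (j(D) = 1*D = D)
l(T, x) = 1 (l(T, x) = 0 + 1 = 1)
U(g, E) = 108 - g
-(U(l(-12, 7), 5)/((-1*(-33993))) + j(45)/23123) = -((108 - 1*1)/((-1*(-33993))) + 45/23123) = -((108 - 1)/33993 + 45*(1/23123)) = -(107*(1/33993) + 45/23123) = -(107/33993 + 45/23123) = -1*4003846/786020139 = -4003846/786020139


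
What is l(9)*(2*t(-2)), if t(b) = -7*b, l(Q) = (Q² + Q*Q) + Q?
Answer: 4788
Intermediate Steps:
l(Q) = Q + 2*Q² (l(Q) = (Q² + Q²) + Q = 2*Q² + Q = Q + 2*Q²)
l(9)*(2*t(-2)) = (9*(1 + 2*9))*(2*(-7*(-2))) = (9*(1 + 18))*(2*14) = (9*19)*28 = 171*28 = 4788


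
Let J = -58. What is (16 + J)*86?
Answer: -3612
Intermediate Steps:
(16 + J)*86 = (16 - 58)*86 = -42*86 = -3612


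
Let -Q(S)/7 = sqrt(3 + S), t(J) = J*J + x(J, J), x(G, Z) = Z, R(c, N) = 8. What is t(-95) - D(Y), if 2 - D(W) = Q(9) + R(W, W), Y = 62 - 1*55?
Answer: 8936 - 14*sqrt(3) ≈ 8911.8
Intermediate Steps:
t(J) = J + J**2 (t(J) = J*J + J = J**2 + J = J + J**2)
Q(S) = -7*sqrt(3 + S)
Y = 7 (Y = 62 - 55 = 7)
D(W) = -6 + 14*sqrt(3) (D(W) = 2 - (-7*sqrt(3 + 9) + 8) = 2 - (-14*sqrt(3) + 8) = 2 - (8 - 14*sqrt(3)) = 2 + (-8 + 14*sqrt(3)) = -6 + 14*sqrt(3))
t(-95) - D(Y) = -95*(1 - 95) - (-6 + 14*sqrt(3)) = -95*(-94) + (6 - 14*sqrt(3)) = 8930 + (6 - 14*sqrt(3)) = 8936 - 14*sqrt(3)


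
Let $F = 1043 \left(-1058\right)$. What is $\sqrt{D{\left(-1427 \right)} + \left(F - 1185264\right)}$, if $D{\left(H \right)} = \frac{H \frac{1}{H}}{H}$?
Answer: $\frac{i \sqrt{4660664290809}}{1427} \approx 1512.9 i$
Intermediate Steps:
$F = -1103494$
$D{\left(H \right)} = \frac{1}{H}$ ($D{\left(H \right)} = 1 \frac{1}{H} = \frac{1}{H}$)
$\sqrt{D{\left(-1427 \right)} + \left(F - 1185264\right)} = \sqrt{\frac{1}{-1427} - 2288758} = \sqrt{- \frac{1}{1427} - 2288758} = \sqrt{- \frac{3266057667}{1427}} = \frac{i \sqrt{4660664290809}}{1427}$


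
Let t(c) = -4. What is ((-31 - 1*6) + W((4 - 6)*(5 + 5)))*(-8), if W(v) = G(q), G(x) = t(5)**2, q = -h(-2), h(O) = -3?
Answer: 168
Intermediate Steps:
q = 3 (q = -1*(-3) = 3)
G(x) = 16 (G(x) = (-4)**2 = 16)
W(v) = 16
((-31 - 1*6) + W((4 - 6)*(5 + 5)))*(-8) = ((-31 - 1*6) + 16)*(-8) = ((-31 - 6) + 16)*(-8) = (-37 + 16)*(-8) = -21*(-8) = 168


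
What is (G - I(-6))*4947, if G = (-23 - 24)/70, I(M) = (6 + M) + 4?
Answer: -1617669/70 ≈ -23110.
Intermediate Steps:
I(M) = 10 + M
G = -47/70 (G = -47*1/70 = -47/70 ≈ -0.67143)
(G - I(-6))*4947 = (-47/70 - (10 - 6))*4947 = (-47/70 - 1*4)*4947 = (-47/70 - 4)*4947 = -327/70*4947 = -1617669/70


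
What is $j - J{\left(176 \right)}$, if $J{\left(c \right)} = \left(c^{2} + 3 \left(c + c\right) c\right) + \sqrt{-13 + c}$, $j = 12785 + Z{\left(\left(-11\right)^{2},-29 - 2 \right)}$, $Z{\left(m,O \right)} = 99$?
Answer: $-203948 - \sqrt{163} \approx -2.0396 \cdot 10^{5}$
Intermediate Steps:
$j = 12884$ ($j = 12785 + 99 = 12884$)
$J{\left(c \right)} = \sqrt{-13 + c} + 7 c^{2}$ ($J{\left(c \right)} = \left(c^{2} + 3 \cdot 2 c c\right) + \sqrt{-13 + c} = \left(c^{2} + 6 c c\right) + \sqrt{-13 + c} = \left(c^{2} + 6 c^{2}\right) + \sqrt{-13 + c} = 7 c^{2} + \sqrt{-13 + c} = \sqrt{-13 + c} + 7 c^{2}$)
$j - J{\left(176 \right)} = 12884 - \left(\sqrt{-13 + 176} + 7 \cdot 176^{2}\right) = 12884 - \left(\sqrt{163} + 7 \cdot 30976\right) = 12884 - \left(\sqrt{163} + 216832\right) = 12884 - \left(216832 + \sqrt{163}\right) = -203948 - \sqrt{163}$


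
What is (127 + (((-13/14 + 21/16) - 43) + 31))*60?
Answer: 193845/28 ≈ 6923.0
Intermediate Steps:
(127 + (((-13/14 + 21/16) - 43) + 31))*60 = (127 + ((43/112 - 43) + 31))*60 = (127 + (-4773/112 + 31))*60 = (127 - 1301/112)*60 = (12923/112)*60 = 193845/28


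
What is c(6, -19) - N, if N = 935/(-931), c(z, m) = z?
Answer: 6521/931 ≈ 7.0043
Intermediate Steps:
N = -935/931 (N = 935*(-1/931) = -935/931 ≈ -1.0043)
c(6, -19) - N = 6 - 1*(-935/931) = 6 + 935/931 = 6521/931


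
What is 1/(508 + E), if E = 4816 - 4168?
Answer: 1/1156 ≈ 0.00086505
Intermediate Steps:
E = 648
1/(508 + E) = 1/(508 + 648) = 1/1156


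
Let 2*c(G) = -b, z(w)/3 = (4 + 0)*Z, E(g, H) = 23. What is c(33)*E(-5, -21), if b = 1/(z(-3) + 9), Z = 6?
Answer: -23/162 ≈ -0.14198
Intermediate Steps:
z(w) = 72 (z(w) = 3*((4 + 0)*6) = 3*(4*6) = 3*24 = 72)
b = 1/81 (b = 1/(72 + 9) = 1/81 ≈ 0.012346)
c(G) = -1/162 (c(G) = (-1*1/81)/2 = (½)*(-1/81) = -1/162)
c(33)*E(-5, -21) = -1/162*23 = -23/162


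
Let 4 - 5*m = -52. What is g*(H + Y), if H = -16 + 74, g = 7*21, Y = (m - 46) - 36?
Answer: -9408/5 ≈ -1881.6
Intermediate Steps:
m = 56/5 (m = 4/5 - 1/5*(-52) = 4/5 + 52/5 = 56/5 ≈ 11.200)
Y = -354/5 (Y = (56/5 - 46) - 36 = -174/5 - 36 = -354/5 ≈ -70.800)
g = 147
H = 58
g*(H + Y) = 147*(58 - 354/5) = 147*(-64/5) = -9408/5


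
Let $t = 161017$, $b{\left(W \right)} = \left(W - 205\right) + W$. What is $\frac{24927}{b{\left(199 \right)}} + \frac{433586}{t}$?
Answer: $\frac{4097352857}{31076281} \approx 131.85$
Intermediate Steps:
$b{\left(W \right)} = -205 + 2 W$ ($b{\left(W \right)} = \left(-205 + W\right) + W = -205 + 2 W$)
$\frac{24927}{b{\left(199 \right)}} + \frac{433586}{t} = \frac{24927}{-205 + 2 \cdot 199} + \frac{433586}{161017} = \frac{24927}{-205 + 398} + 433586 \cdot \frac{1}{161017} = \frac{24927}{193} + \frac{433586}{161017} = \frac{4097352857}{31076281}$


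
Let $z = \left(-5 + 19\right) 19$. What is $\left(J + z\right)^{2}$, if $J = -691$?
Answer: $180625$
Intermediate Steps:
$z = 266$ ($z = 14 \cdot 19 = 266$)
$\left(J + z\right)^{2} = \left(-691 + 266\right)^{2} = \left(-425\right)^{2} = 180625$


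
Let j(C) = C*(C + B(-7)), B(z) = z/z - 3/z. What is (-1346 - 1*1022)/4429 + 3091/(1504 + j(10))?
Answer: 69005569/50171712 ≈ 1.3754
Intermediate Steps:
B(z) = 1 - 3/z
j(C) = C*(10/7 + C) (j(C) = C*(C + (-3 - 7)/(-7)) = C*(C - ⅐*(-10)) = C*(C + 10/7) = C*(10/7 + C))
(-1346 - 1*1022)/4429 + 3091/(1504 + j(10)) = (-1346 - 1*1022)/4429 + 3091/(1504 + (⅐)*10*(10 + 7*10)) = (-1346 - 1022)*(1/4429) + 3091/(1504 + (⅐)*10*(10 + 70)) = -2368*1/4429 + 3091/(1504 + (⅐)*10*80) = -2368/4429 + 3091/(1504 + 800/7) = -2368/4429 + 3091/(11328/7) = -2368/4429 + 3091*(7/11328) = -2368/4429 + 21637/11328 = 69005569/50171712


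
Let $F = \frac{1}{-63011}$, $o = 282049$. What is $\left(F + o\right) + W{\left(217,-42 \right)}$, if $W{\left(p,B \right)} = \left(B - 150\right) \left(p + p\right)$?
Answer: $\frac{12521608930}{63011} \approx 1.9872 \cdot 10^{5}$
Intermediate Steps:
$F = - \frac{1}{63011} \approx -1.587 \cdot 10^{-5}$
$W{\left(p,B \right)} = 2 p \left(-150 + B\right)$ ($W{\left(p,B \right)} = \left(-150 + B\right) 2 p = 2 p \left(-150 + B\right)$)
$\left(F + o\right) + W{\left(217,-42 \right)} = \left(- \frac{1}{63011} + 282049\right) + 2 \cdot 217 \left(-150 - 42\right) = \frac{17772189538}{63011} + 2 \cdot 217 \left(-192\right) = \frac{17772189538}{63011} - 83328 = \frac{12521608930}{63011}$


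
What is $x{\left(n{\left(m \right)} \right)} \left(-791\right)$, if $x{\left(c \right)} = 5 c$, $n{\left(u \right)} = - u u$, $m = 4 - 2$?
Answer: $15820$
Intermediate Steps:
$m = 2$ ($m = 4 - 2 = 2$)
$n{\left(u \right)} = - u^{2}$
$x{\left(n{\left(m \right)} \right)} \left(-791\right) = 5 \left(- 2^{2}\right) \left(-791\right) = 5 \left(\left(-1\right) 4\right) \left(-791\right) = 5 \left(-4\right) \left(-791\right) = \left(-20\right) \left(-791\right) = 15820$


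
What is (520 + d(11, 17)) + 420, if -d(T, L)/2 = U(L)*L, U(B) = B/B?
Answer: 906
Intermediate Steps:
U(B) = 1
d(T, L) = -2*L
(520 + d(11, 17)) + 420 = (520 - 2*17) + 420 = (520 - 34) + 420 = 486 + 420 = 906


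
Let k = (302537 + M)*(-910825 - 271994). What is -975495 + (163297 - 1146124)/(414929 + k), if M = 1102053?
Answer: -1620663321958511268/1661375324281 ≈ -9.7550e+5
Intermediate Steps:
k = -1661375739210 (k = (302537 + 1102053)*(-910825 - 271994) = 1404590*(-1182819) = -1661375739210)
-975495 + (163297 - 1146124)/(414929 + k) = -975495 + (163297 - 1146124)/(414929 - 1661375739210) = -975495 - 982827/(-1661375324281) = -975495 - 982827*(-1/1661375324281) = -975495 + 982827/1661375324281 = -1620663321958511268/1661375324281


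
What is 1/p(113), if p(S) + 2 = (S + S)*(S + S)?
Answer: 1/51074 ≈ 1.9579e-5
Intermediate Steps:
p(S) = -2 + 4*S² (p(S) = -2 + (S + S)*(S + S) = -2 + (2*S)*(2*S) = -2 + 4*S²)
1/p(113) = 1/(-2 + 4*113²) = 1/(-2 + 4*12769) = 1/(-2 + 51076) = 1/51074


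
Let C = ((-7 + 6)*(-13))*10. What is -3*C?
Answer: -390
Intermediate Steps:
C = 130 (C = -1*(-13)*10 = 13*10 = 130)
-3*C = -3*130 = -390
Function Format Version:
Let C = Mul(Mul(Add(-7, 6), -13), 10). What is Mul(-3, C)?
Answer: -390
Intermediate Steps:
C = 130 (C = Mul(Mul(-1, -13), 10) = Mul(13, 10) = 130)
Mul(-3, C) = Mul(-3, 130) = -390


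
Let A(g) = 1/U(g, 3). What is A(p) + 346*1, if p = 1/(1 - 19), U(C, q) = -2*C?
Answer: 355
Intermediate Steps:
p = -1/18 (p = 1/(-18) = -1/18 ≈ -0.055556)
A(g) = -1/(2*g) (A(g) = 1/(-2*g) = -1/(2*g))
A(p) + 346*1 = -1/(2*(-1/18)) + 346*1 = -1/2*(-18) + 346 = 9 + 346 = 355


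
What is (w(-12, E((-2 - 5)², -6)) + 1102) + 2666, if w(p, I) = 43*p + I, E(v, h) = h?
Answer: 3246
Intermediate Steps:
w(p, I) = I + 43*p
(w(-12, E((-2 - 5)², -6)) + 1102) + 2666 = ((-6 + 43*(-12)) + 1102) + 2666 = ((-6 - 516) + 1102) + 2666 = (-522 + 1102) + 2666 = 580 + 2666 = 3246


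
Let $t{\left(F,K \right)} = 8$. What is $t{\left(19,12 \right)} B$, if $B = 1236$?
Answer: $9888$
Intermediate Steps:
$t{\left(19,12 \right)} B = 8 \cdot 1236 = 9888$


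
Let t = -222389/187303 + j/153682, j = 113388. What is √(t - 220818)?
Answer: I*√45741546015382523444531663/14392549823 ≈ 469.91*I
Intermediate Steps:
t = -6469636867/14392549823 (t = -222389/187303 + 113388/153682 = -222389*1/187303 + 113388*(1/153682) = -222389/187303 + 56694/76841 = -6469636867/14392549823 ≈ -0.44951)
√(t - 220818) = √(-6469636867/14392549823 - 220818) = √(-3178140536452081/14392549823) = I*√45741546015382523444531663/14392549823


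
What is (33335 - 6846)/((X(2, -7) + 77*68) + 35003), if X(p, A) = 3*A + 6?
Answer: 26489/40224 ≈ 0.65854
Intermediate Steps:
X(p, A) = 6 + 3*A
(33335 - 6846)/((X(2, -7) + 77*68) + 35003) = (33335 - 6846)/(((6 + 3*(-7)) + 77*68) + 35003) = 26489/(((6 - 21) + 5236) + 35003) = 26489/((-15 + 5236) + 35003) = 26489/(5221 + 35003) = 26489/40224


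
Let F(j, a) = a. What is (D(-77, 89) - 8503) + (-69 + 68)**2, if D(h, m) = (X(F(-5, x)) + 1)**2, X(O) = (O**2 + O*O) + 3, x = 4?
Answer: -7206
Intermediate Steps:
X(O) = 3 + 2*O**2 (X(O) = (O**2 + O**2) + 3 = 2*O**2 + 3 = 3 + 2*O**2)
D(h, m) = 1296 (D(h, m) = ((3 + 2*4**2) + 1)**2 = ((3 + 2*16) + 1)**2 = ((3 + 32) + 1)**2 = (35 + 1)**2 = 36**2 = 1296)
(D(-77, 89) - 8503) + (-69 + 68)**2 = (1296 - 8503) + (-69 + 68)**2 = -7207 + (-1)**2 = -7207 + 1 = -7206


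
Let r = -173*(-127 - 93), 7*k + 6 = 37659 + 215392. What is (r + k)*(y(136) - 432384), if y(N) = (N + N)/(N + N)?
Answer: -32086833585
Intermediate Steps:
k = 253045/7 (k = -6/7 + (37659 + 215392)/7 = -6/7 + (⅐)*253051 = -6/7 + 253051/7 = 253045/7 ≈ 36149.)
r = 38060 (r = -173*(-220) = 38060)
y(N) = 1 (y(N) = (2*N)/((2*N)) = (2*N)*(1/(2*N)) = 1)
(r + k)*(y(136) - 432384) = (38060 + 253045/7)*(1 - 432384) = (519465/7)*(-432383) = -32086833585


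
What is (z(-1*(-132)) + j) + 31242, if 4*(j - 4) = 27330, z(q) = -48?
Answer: 76061/2 ≈ 38031.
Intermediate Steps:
j = 13673/2 (j = 4 + (1/4)*27330 = 4 + 13665/2 = 13673/2 ≈ 6836.5)
(z(-1*(-132)) + j) + 31242 = (-48 + 13673/2) + 31242 = 13577/2 + 31242 = 76061/2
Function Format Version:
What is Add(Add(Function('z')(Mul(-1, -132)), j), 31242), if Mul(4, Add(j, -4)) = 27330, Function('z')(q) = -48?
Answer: Rational(76061, 2) ≈ 38031.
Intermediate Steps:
j = Rational(13673, 2) (j = Add(4, Mul(Rational(1, 4), 27330)) = Add(4, Rational(13665, 2)) = Rational(13673, 2) ≈ 6836.5)
Add(Add(Function('z')(Mul(-1, -132)), j), 31242) = Add(Add(-48, Rational(13673, 2)), 31242) = Add(Rational(13577, 2), 31242) = Rational(76061, 2)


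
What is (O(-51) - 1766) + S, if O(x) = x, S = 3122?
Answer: 1305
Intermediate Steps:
(O(-51) - 1766) + S = (-51 - 1766) + 3122 = -1817 + 3122 = 1305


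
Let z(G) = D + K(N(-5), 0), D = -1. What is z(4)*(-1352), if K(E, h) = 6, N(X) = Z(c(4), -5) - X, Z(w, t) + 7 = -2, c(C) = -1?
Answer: -6760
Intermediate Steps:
Z(w, t) = -9 (Z(w, t) = -7 - 2 = -9)
N(X) = -9 - X
z(G) = 5 (z(G) = -1 + 6 = 5)
z(4)*(-1352) = 5*(-1352) = -6760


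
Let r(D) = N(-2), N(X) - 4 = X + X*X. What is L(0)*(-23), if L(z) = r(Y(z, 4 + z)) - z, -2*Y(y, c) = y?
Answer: -138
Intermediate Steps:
Y(y, c) = -y/2
N(X) = 4 + X + X² (N(X) = 4 + (X + X*X) = 4 + (X + X²) = 4 + X + X²)
r(D) = 6 (r(D) = 4 - 2 + (-2)² = 4 - 2 + 4 = 6)
L(z) = 6 - z
L(0)*(-23) = (6 - 1*0)*(-23) = (6 + 0)*(-23) = 6*(-23) = -138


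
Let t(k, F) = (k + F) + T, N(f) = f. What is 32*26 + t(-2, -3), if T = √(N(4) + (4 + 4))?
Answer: 827 + 2*√3 ≈ 830.46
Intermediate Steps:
T = 2*√3 (T = √(4 + (4 + 4)) = √(4 + 8) = √12 = 2*√3 ≈ 3.4641)
t(k, F) = F + k + 2*√3 (t(k, F) = (k + F) + 2*√3 = (F + k) + 2*√3 = F + k + 2*√3)
32*26 + t(-2, -3) = 32*26 + (-3 - 2 + 2*√3) = 832 + (-5 + 2*√3) = 827 + 2*√3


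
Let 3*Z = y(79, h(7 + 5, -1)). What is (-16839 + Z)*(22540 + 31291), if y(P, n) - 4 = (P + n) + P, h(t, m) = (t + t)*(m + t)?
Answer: -898816207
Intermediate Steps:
h(t, m) = 2*t*(m + t) (h(t, m) = (2*t)*(m + t) = 2*t*(m + t))
y(P, n) = 4 + n + 2*P (y(P, n) = 4 + ((P + n) + P) = 4 + (n + 2*P) = 4 + n + 2*P)
Z = 142 (Z = (4 + 2*(7 + 5)*(-1 + (7 + 5)) + 2*79)/3 = (4 + 2*12*(-1 + 12) + 158)/3 = (4 + 2*12*11 + 158)/3 = (4 + 264 + 158)/3 = (1/3)*426 = 142)
(-16839 + Z)*(22540 + 31291) = (-16839 + 142)*(22540 + 31291) = -16697*53831 = -898816207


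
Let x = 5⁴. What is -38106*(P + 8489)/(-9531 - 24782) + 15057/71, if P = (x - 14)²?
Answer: 1033513532901/2436223 ≈ 4.2423e+5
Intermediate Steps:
x = 625
P = 373321 (P = (625 - 14)² = 611² = 373321)
-38106*(P + 8489)/(-9531 - 24782) + 15057/71 = -38106*(373321 + 8489)/(-9531 - 24782) + 15057/71 = -38106/((-34313/381810)) + 15057*(1/71) = -38106/((-34313*1/381810)) + 15057/71 = -38106/(-34313/381810) + 15057/71 = -38106*(-381810/34313) + 15057/71 = 14549251860/34313 + 15057/71 = 1033513532901/2436223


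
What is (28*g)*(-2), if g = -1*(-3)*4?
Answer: -672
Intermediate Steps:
g = 12 (g = 3*4 = 12)
(28*g)*(-2) = (28*12)*(-2) = 336*(-2) = -672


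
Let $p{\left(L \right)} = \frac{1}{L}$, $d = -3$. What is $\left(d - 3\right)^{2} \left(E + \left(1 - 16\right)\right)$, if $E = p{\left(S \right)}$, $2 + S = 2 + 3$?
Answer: $-528$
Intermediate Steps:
$S = 3$ ($S = -2 + \left(2 + 3\right) = -2 + 5 = 3$)
$E = \frac{1}{3} \approx 0.33333$
$\left(d - 3\right)^{2} \left(E + \left(1 - 16\right)\right) = \left(-3 - 3\right)^{2} \left(\frac{1}{3} + \left(1 - 16\right)\right) = \left(-6\right)^{2} \left(\frac{1}{3} + \left(1 - 16\right)\right) = 36 \left(\frac{1}{3} - 15\right) = 36 \left(- \frac{44}{3}\right) = -528$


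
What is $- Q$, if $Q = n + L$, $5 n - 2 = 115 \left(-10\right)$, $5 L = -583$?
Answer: $\frac{1731}{5} \approx 346.2$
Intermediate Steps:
$L = - \frac{583}{5}$ ($L = \frac{1}{5} \left(-583\right) = - \frac{583}{5} \approx -116.6$)
$n = - \frac{1148}{5}$ ($n = \frac{2}{5} + \frac{115 \left(-10\right)}{5} = \frac{2}{5} + \frac{1}{5} \left(-1150\right) = \frac{2}{5} - 230 = - \frac{1148}{5} \approx -229.6$)
$Q = - \frac{1731}{5}$ ($Q = - \frac{1148}{5} - \frac{583}{5} = - \frac{1731}{5} \approx -346.2$)
$- Q = \left(-1\right) \left(- \frac{1731}{5}\right) = \frac{1731}{5}$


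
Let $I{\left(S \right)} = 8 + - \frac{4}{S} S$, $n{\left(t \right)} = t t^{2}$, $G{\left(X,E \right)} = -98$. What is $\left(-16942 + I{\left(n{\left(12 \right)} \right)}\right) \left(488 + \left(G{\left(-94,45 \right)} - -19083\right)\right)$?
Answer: $-329833674$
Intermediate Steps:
$n{\left(t \right)} = t^{3}$
$I{\left(S \right)} = 4$ ($I{\left(S \right)} = 8 - 4 = 4$)
$\left(-16942 + I{\left(n{\left(12 \right)} \right)}\right) \left(488 + \left(G{\left(-94,45 \right)} - -19083\right)\right) = \left(-16942 + 4\right) \left(488 - -18985\right) = - 16938 \left(488 + \left(-98 + 19083\right)\right) = - 16938 \left(488 + 18985\right) = \left(-16938\right) 19473 = -329833674$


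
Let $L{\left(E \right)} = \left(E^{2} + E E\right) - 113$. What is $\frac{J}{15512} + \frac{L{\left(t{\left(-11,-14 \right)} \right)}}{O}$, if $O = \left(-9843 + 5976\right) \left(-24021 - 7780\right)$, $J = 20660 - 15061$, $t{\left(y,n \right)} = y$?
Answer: $\frac{32787430561}{90837139624} \approx 0.36095$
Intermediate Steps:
$J = 5599$ ($J = 20660 - 15061 = 5599$)
$L{\left(E \right)} = -113 + 2 E^{2}$ ($L{\left(E \right)} = \left(E^{2} + E^{2}\right) - 113 = 2 E^{2} - 113 = -113 + 2 E^{2}$)
$O = 122974467$ ($O = \left(-3867\right) \left(-31801\right) = 122974467$)
$\frac{J}{15512} + \frac{L{\left(t{\left(-11,-14 \right)} \right)}}{O} = \frac{5599}{15512} + \frac{-113 + 2 \left(-11\right)^{2}}{122974467} = 5599 \cdot \frac{1}{15512} + \left(-113 + 2 \cdot 121\right) \frac{1}{122974467} = \frac{5599}{15512} + \left(-113 + 242\right) \frac{1}{122974467} = \frac{5599}{15512} + 129 \cdot \frac{1}{122974467} = \frac{5599}{15512} + \frac{43}{40991489} = \frac{32787430561}{90837139624}$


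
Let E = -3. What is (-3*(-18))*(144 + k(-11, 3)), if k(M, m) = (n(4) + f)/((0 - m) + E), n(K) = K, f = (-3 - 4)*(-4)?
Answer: 7488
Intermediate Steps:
f = 28 (f = -7*(-4) = 28)
k(M, m) = 32/(-3 - m) (k(M, m) = (4 + 28)/((0 - m) - 3) = 32/(-m - 3) = 32/(-3 - m))
(-3*(-18))*(144 + k(-11, 3)) = (-3*(-18))*(144 - 32/(3 + 3)) = 54*(144 - 32/6) = 54*(144 - 32*⅙) = 54*(144 - 16/3) = 54*(416/3) = 7488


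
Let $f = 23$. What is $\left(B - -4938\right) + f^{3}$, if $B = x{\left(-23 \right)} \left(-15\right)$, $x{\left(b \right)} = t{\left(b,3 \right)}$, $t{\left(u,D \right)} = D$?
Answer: $17060$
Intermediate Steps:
$x{\left(b \right)} = 3$
$B = -45$ ($B = 3 \left(-15\right) = -45$)
$\left(B - -4938\right) + f^{3} = \left(-45 - -4938\right) + 23^{3} = \left(-45 + \left(-1268 + 6206\right)\right) + 12167 = \left(-45 + 4938\right) + 12167 = 4893 + 12167 = 17060$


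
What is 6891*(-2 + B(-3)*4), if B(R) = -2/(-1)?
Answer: 41346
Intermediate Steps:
B(R) = 2 (B(R) = -2*(-1) = 2)
6891*(-2 + B(-3)*4) = 6891*(-2 + 2*4) = 6891*(-2 + 8) = 6891*6 = 41346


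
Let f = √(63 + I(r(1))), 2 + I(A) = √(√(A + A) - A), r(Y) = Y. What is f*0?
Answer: 0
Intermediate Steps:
I(A) = -2 + √(-A + √2*√A) (I(A) = -2 + √(√(A + A) - A) = -2 + √(√(2*A) - A) = -2 + √(√2*√A - A) = -2 + √(-A + √2*√A))
f = √(61 + √(-1 + √2)) (f = √(63 + (-2 + √(-1*1 + √2*√1))) = √(63 + (-2 + √(-1 + √2*1))) = √(63 + (-2 + √(-1 + √2))) = √(61 + √(-1 + √2)) ≈ 7.8513)
f*0 = √(61 + √(-1 + √2))*0 = 0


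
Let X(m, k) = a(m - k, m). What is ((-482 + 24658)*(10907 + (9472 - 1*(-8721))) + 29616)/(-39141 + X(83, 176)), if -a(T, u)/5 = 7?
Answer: -87943902/4897 ≈ -17959.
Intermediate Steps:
a(T, u) = -35 (a(T, u) = -5*7 = -35)
X(m, k) = -35
((-482 + 24658)*(10907 + (9472 - 1*(-8721))) + 29616)/(-39141 + X(83, 176)) = ((-482 + 24658)*(10907 + (9472 - 1*(-8721))) + 29616)/(-39141 - 35) = (24176*(10907 + (9472 + 8721)) + 29616)/(-39176) = (24176*(10907 + 18193) + 29616)*(-1/39176) = (24176*29100 + 29616)*(-1/39176) = (703521600 + 29616)*(-1/39176) = 703551216*(-1/39176) = -87943902/4897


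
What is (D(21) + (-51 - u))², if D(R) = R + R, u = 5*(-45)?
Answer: 46656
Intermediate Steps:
u = -225
D(R) = 2*R
(D(21) + (-51 - u))² = (2*21 + (-51 - 1*(-225)))² = (42 + (-51 + 225))² = (42 + 174)² = 216² = 46656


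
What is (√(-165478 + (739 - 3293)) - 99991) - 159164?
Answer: -259155 + 4*I*√10502 ≈ -2.5916e+5 + 409.92*I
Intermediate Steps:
(√(-165478 + (739 - 3293)) - 99991) - 159164 = (√(-165478 - 2554) - 99991) - 159164 = (√(-168032) - 99991) - 159164 = (4*I*√10502 - 99991) - 159164 = (-99991 + 4*I*√10502) - 159164 = -259155 + 4*I*√10502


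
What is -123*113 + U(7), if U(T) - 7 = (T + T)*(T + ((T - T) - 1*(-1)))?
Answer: -13780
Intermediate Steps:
U(T) = 7 + 2*T*(1 + T) (U(T) = 7 + (T + T)*(T + ((T - T) - 1*(-1))) = 7 + (2*T)*(T + (0 + 1)) = 7 + (2*T)*(T + 1) = 7 + (2*T)*(1 + T) = 7 + 2*T*(1 + T))
-123*113 + U(7) = -123*113 + (7 + 2*7 + 2*7²) = -13899 + (7 + 14 + 2*49) = -13899 + (7 + 14 + 98) = -13899 + 119 = -13780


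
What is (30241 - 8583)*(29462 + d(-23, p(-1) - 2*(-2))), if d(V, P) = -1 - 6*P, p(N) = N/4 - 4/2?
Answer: 637838929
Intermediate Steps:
p(N) = -2 + N/4 (p(N) = N*(1/4) - 4*1/2 = N/4 - 2 = -2 + N/4)
(30241 - 8583)*(29462 + d(-23, p(-1) - 2*(-2))) = (30241 - 8583)*(29462 + (-1 - 6*((-2 + (1/4)*(-1)) - 2*(-2)))) = 21658*(29462 + (-1 - 6*((-2 - 1/4) + 4))) = 21658*(29462 + (-1 - 6*(-9/4 + 4))) = 21658*(29462 + (-1 - 6*7/4)) = 21658*(29462 + (-1 - 21/2)) = 21658*(29462 - 23/2) = 21658*(58901/2) = 637838929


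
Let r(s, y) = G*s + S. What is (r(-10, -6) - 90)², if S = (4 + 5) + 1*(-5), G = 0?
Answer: 7396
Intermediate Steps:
S = 4 (S = 9 - 5 = 4)
r(s, y) = 4 (r(s, y) = 0*s + 4 = 0 + 4 = 4)
(r(-10, -6) - 90)² = (4 - 90)² = (-86)² = 7396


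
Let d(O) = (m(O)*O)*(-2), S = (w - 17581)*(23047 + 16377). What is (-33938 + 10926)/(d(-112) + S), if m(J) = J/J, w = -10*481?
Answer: 5753/220685640 ≈ 2.6069e-5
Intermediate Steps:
w = -4810
m(J) = 1
S = -882742784 (S = (-4810 - 17581)*(23047 + 16377) = -22391*39424 = -882742784)
d(O) = -2*O (d(O) = (1*O)*(-2) = O*(-2) = -2*O)
(-33938 + 10926)/(d(-112) + S) = (-33938 + 10926)/(-2*(-112) - 882742784) = -23012/(224 - 882742784) = -23012/(-882742560) = -23012*(-1/882742560) = 5753/220685640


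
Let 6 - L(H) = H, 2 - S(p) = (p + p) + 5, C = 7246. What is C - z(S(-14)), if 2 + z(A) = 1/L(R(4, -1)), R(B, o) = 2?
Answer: 28991/4 ≈ 7247.8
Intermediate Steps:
S(p) = -3 - 2*p (S(p) = 2 - ((p + p) + 5) = 2 - (2*p + 5) = 2 - (5 + 2*p) = 2 + (-5 - 2*p) = -3 - 2*p)
L(H) = 6 - H
z(A) = -7/4 (z(A) = -2 + 1/(6 - 1*2) = -2 + 1/(6 - 2) = -2 + 1/4 = -2 + ¼ = -7/4)
C - z(S(-14)) = 7246 - 1*(-7/4) = 7246 + 7/4 = 28991/4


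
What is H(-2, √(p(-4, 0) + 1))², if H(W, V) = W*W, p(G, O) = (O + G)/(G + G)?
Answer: 16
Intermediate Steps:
p(G, O) = (G + O)/(2*G) (p(G, O) = (G + O)/((2*G)) = (G + O)*(1/(2*G)) = (G + O)/(2*G))
H(W, V) = W²
H(-2, √(p(-4, 0) + 1))² = ((-2)²)² = 4² = 16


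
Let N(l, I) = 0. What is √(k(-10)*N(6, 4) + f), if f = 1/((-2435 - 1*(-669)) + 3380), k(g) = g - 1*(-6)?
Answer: √1614/1614 ≈ 0.024891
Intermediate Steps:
k(g) = 6 + g (k(g) = g + 6 = 6 + g)
f = 1/1614 (f = 1/((-2435 + 669) + 3380) = 1/(-1766 + 3380) = 1/1614 ≈ 0.00061958)
√(k(-10)*N(6, 4) + f) = √((6 - 10)*0 + 1/1614) = √(-4*0 + 1/1614) = √(0 + 1/1614) = √(1/1614) = √1614/1614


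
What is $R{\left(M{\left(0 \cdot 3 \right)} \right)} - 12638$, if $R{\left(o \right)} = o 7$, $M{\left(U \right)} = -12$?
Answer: $-12722$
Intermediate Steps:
$R{\left(o \right)} = 7 o$
$R{\left(M{\left(0 \cdot 3 \right)} \right)} - 12638 = 7 \left(-12\right) - 12638 = -84 - 12638 = -12722$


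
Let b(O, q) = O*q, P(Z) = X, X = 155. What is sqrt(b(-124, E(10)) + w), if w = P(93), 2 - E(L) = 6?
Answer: sqrt(651) ≈ 25.515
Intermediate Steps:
E(L) = -4 (E(L) = 2 - 1*6 = 2 - 6 = -4)
P(Z) = 155
w = 155
sqrt(b(-124, E(10)) + w) = sqrt(-124*(-4) + 155) = sqrt(496 + 155) = sqrt(651)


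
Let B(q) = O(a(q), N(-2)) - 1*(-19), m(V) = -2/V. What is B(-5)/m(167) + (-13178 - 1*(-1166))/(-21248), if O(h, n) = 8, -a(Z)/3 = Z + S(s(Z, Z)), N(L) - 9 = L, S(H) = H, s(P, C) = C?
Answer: -11972901/5312 ≈ -2253.9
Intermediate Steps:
N(L) = 9 + L
a(Z) = -6*Z (a(Z) = -3*(Z + Z) = -6*Z)
B(q) = 27 (B(q) = 8 - 1*(-19) = 8 + 19 = 27)
B(-5)/m(167) + (-13178 - 1*(-1166))/(-21248) = 27/((-2/167)) + (-13178 - 1*(-1166))/(-21248) = 27/((-2*1/167)) + (-13178 + 1166)*(-1/21248) = 27/(-2/167) - 12012*(-1/21248) = 27*(-167/2) + 3003/5312 = -4509/2 + 3003/5312 = -11972901/5312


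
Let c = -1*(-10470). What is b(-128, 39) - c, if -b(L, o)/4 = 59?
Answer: -10706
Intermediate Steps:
b(L, o) = -236 (b(L, o) = -4*59 = -236)
c = 10470
b(-128, 39) - c = -236 - 1*10470 = -236 - 10470 = -10706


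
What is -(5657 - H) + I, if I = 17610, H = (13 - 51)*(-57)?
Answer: 14119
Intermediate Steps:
H = 2166 (H = -38*(-57) = 2166)
-(5657 - H) + I = -(5657 - 1*2166) + 17610 = -(5657 - 2166) + 17610 = -1*3491 + 17610 = -3491 + 17610 = 14119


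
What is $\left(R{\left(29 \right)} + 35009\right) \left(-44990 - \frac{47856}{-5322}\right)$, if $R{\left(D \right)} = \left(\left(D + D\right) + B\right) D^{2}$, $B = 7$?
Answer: $- \frac{3577827061796}{887} \approx -4.0336 \cdot 10^{9}$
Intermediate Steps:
$R{\left(D \right)} = D^{2} \left(7 + 2 D\right)$ ($R{\left(D \right)} = \left(\left(D + D\right) + 7\right) D^{2} = \left(2 D + 7\right) D^{2} = \left(7 + 2 D\right) D^{2} = D^{2} \left(7 + 2 D\right)$)
$\left(R{\left(29 \right)} + 35009\right) \left(-44990 - \frac{47856}{-5322}\right) = \left(29^{2} \left(7 + 2 \cdot 29\right) + 35009\right) \left(-44990 - \frac{47856}{-5322}\right) = \left(841 \left(7 + 58\right) + 35009\right) \left(-44990 - - \frac{7976}{887}\right) = \left(841 \cdot 65 + 35009\right) \left(-44990 + \frac{7976}{887}\right) = \left(54665 + 35009\right) \left(- \frac{39898154}{887}\right) = 89674 \left(- \frac{39898154}{887}\right) = - \frac{3577827061796}{887}$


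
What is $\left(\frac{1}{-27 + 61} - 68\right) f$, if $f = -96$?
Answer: $\frac{110928}{17} \approx 6525.2$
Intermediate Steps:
$\left(\frac{1}{-27 + 61} - 68\right) f = \left(\frac{1}{-27 + 61} - 68\right) \left(-96\right) = \left(\frac{1}{34} - 68\right) \left(-96\right) = \left(- \frac{2311}{34}\right) \left(-96\right) = \frac{110928}{17}$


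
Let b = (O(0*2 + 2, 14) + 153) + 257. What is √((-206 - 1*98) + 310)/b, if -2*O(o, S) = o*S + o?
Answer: √6/395 ≈ 0.0062012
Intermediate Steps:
O(o, S) = -o/2 - S*o/2 (O(o, S) = -(o*S + o)/2 = -(S*o + o)/2 = -(o + S*o)/2 = -o/2 - S*o/2)
b = 395 (b = (-(0*2 + 2)*(1 + 14)/2 + 153) + 257 = (-½*(0 + 2)*15 + 153) + 257 = (-½*2*15 + 153) + 257 = (-15 + 153) + 257 = 138 + 257 = 395)
√((-206 - 1*98) + 310)/b = √((-206 - 1*98) + 310)/395 = √((-206 - 98) + 310)*(1/395) = √(-304 + 310)*(1/395) = √6*(1/395) = √6/395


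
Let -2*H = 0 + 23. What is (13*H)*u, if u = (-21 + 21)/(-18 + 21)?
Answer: 0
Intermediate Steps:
H = -23/2 (H = -(0 + 23)/2 = -½*23 = -23/2 ≈ -11.500)
u = 0 (u = 0/3 = 0*(⅓) = 0)
(13*H)*u = (13*(-23/2))*0 = -299/2*0 = 0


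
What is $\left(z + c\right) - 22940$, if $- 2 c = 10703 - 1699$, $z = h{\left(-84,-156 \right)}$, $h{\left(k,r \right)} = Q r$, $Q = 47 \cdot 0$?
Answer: $-27442$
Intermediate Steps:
$Q = 0$
$h{\left(k,r \right)} = 0$ ($h{\left(k,r \right)} = 0 r = 0$)
$z = 0$
$c = -4502$ ($c = - \frac{10703 - 1699}{2} = \left(- \frac{1}{2}\right) 9004 = -4502$)
$\left(z + c\right) - 22940 = \left(0 - 4502\right) - 22940 = -4502 - 22940 = -27442$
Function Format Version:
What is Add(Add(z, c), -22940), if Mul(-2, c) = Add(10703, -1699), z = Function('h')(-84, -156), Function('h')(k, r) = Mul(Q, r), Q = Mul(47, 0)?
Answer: -27442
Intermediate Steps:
Q = 0
Function('h')(k, r) = 0 (Function('h')(k, r) = Mul(0, r) = 0)
z = 0
c = -4502 (c = Mul(Rational(-1, 2), Add(10703, -1699)) = Mul(Rational(-1, 2), 9004) = -4502)
Add(Add(z, c), -22940) = Add(Add(0, -4502), -22940) = Add(-4502, -22940) = -27442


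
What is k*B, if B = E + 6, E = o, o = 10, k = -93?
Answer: -1488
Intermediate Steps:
E = 10
B = 16 (B = 10 + 6 = 16)
k*B = -93*16 = -1488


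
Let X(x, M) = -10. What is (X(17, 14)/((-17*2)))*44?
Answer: 220/17 ≈ 12.941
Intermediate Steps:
(X(17, 14)/((-17*2)))*44 = -10/((-17*2))*44 = -10/(-34)*44 = -10*(-1/34)*44 = (5/17)*44 = 220/17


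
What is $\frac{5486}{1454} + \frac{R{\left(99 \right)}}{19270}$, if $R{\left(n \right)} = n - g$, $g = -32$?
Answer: $\frac{52952847}{14009290} \approx 3.7798$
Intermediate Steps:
$R{\left(n \right)} = 32 + n$ ($R{\left(n \right)} = n - -32 = n + 32 = 32 + n$)
$\frac{5486}{1454} + \frac{R{\left(99 \right)}}{19270} = \frac{5486}{1454} + \frac{32 + 99}{19270} = 5486 \cdot \frac{1}{1454} + 131 \cdot \frac{1}{19270} = \frac{2743}{727} + \frac{131}{19270} = \frac{52952847}{14009290}$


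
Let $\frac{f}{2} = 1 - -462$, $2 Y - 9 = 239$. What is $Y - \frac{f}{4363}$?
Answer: $\frac{540086}{4363} \approx 123.79$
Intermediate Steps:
$Y = 124$ ($Y = \frac{9}{2} + \frac{1}{2} \cdot 239 = \frac{9}{2} + \frac{239}{2} = 124$)
$f = 926$ ($f = 2 \left(1 - -462\right) = 2 \left(1 + 462\right) = 2 \cdot 463 = 926$)
$Y - \frac{f}{4363} = 124 - \frac{926}{4363} = \frac{540086}{4363}$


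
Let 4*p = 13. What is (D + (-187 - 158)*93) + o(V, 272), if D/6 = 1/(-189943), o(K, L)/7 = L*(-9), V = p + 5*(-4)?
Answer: -9349184409/189943 ≈ -49221.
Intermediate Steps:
p = 13/4 (p = (1/4)*13 = 13/4 ≈ 3.2500)
V = -67/4 (V = 13/4 + 5*(-4) = 13/4 - 20 = -67/4 ≈ -16.750)
o(K, L) = -63*L (o(K, L) = 7*(L*(-9)) = 7*(-9*L) = -63*L)
D = -6/189943 (D = 6/(-189943) = 6*(-1/189943) = -6/189943 ≈ -3.1588e-5)
(D + (-187 - 158)*93) + o(V, 272) = (-6/189943 + (-187 - 158)*93) - 63*272 = (-6/189943 - 345*93) - 17136 = (-6/189943 - 32085) - 17136 = -6094321161/189943 - 17136 = -9349184409/189943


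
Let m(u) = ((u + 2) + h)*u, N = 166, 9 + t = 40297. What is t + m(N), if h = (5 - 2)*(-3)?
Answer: 66682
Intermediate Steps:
t = 40288 (t = -9 + 40297 = 40288)
h = -9 (h = 3*(-3) = -9)
m(u) = u*(-7 + u) (m(u) = ((u + 2) - 9)*u = ((2 + u) - 9)*u = (-7 + u)*u = u*(-7 + u))
t + m(N) = 40288 + 166*(-7 + 166) = 40288 + 166*159 = 40288 + 26394 = 66682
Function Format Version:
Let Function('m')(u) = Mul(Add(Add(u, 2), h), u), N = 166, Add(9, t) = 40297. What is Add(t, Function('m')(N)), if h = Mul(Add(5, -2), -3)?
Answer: 66682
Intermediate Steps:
t = 40288 (t = Add(-9, 40297) = 40288)
h = -9 (h = Mul(3, -3) = -9)
Function('m')(u) = Mul(u, Add(-7, u)) (Function('m')(u) = Mul(Add(Add(u, 2), -9), u) = Mul(Add(Add(2, u), -9), u) = Mul(Add(-7, u), u) = Mul(u, Add(-7, u)))
Add(t, Function('m')(N)) = Add(40288, Mul(166, Add(-7, 166))) = Add(40288, Mul(166, 159)) = Add(40288, 26394) = 66682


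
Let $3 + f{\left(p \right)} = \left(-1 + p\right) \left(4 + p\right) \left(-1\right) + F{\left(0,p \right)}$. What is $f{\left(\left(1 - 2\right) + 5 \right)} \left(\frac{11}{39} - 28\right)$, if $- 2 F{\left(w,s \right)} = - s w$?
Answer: $\frac{9729}{13} \approx 748.38$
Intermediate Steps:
$F{\left(w,s \right)} = \frac{s w}{2}$ ($F{\left(w,s \right)} = - \frac{\left(-1\right) s w}{2} = \frac{s w}{2}$)
$f{\left(p \right)} = -3 - \left(-1 + p\right) \left(4 + p\right)$ ($f{\left(p \right)} = -3 + \left(\left(-1 + p\right) \left(4 + p\right) \left(-1\right) + \frac{1}{2} p 0\right) = -3 + \left(- \left(-1 + p\right) \left(4 + p\right) + 0\right) = -3 - \left(-1 + p\right) \left(4 + p\right)$)
$f{\left(\left(1 - 2\right) + 5 \right)} \left(\frac{11}{39} - 28\right) = \left(1 - \left(\left(1 - 2\right) + 5\right)^{2} - 3 \left(\left(1 - 2\right) + 5\right)\right) \left(\frac{11}{39} - 28\right) = \left(1 - \left(-1 + 5\right)^{2} - 3 \left(-1 + 5\right)\right) \left(11 \cdot \frac{1}{39} - 28\right) = \left(1 - 4^{2} - 12\right) \left(\frac{11}{39} - 28\right) = \left(1 - 16 - 12\right) \left(- \frac{1081}{39}\right) = \left(-27\right) \left(- \frac{1081}{39}\right) = \frac{9729}{13}$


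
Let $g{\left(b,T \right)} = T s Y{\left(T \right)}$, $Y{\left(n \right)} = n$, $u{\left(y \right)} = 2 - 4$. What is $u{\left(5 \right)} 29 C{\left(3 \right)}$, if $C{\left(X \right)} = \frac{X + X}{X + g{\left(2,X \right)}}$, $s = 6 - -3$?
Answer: $- \frac{29}{7} \approx -4.1429$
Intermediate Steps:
$u{\left(y \right)} = -2$ ($u{\left(y \right)} = 2 - 4 = -2$)
$s = 9$ ($s = 6 + 3 = 9$)
$g{\left(b,T \right)} = 9 T^{2}$ ($g{\left(b,T \right)} = T 9 T = 9 T T = 9 T^{2}$)
$C{\left(X \right)} = \frac{2 X}{X + 9 X^{2}}$ ($C{\left(X \right)} = \frac{X + X}{X + 9 X^{2}} = \frac{2 X}{X + 9 X^{2}}$)
$u{\left(5 \right)} 29 C{\left(3 \right)} = \left(-2\right) 29 \frac{2}{1 + 9 \cdot 3} = - 58 \frac{2}{1 + 27} = - 58 \cdot \frac{2}{28} = - 58 \cdot 2 \cdot \frac{1}{28} = \left(-58\right) \frac{1}{14} = - \frac{29}{7}$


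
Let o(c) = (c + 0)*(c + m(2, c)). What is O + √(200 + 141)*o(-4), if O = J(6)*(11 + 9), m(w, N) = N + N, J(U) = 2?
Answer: 40 + 48*√341 ≈ 926.38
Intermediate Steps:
m(w, N) = 2*N
o(c) = 3*c² (o(c) = (c + 0)*(c + 2*c) = c*(3*c) = 3*c²)
O = 40 (O = 2*(11 + 9) = 2*20 = 40)
O + √(200 + 141)*o(-4) = 40 + √(200 + 141)*(3*(-4)²) = 40 + √341*(3*16) = 40 + √341*48 = 40 + 48*√341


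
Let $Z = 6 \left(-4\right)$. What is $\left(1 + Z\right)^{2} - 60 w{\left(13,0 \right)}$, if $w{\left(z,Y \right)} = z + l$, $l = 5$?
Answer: $-551$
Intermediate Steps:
$Z = -24$
$w{\left(z,Y \right)} = 5 + z$ ($w{\left(z,Y \right)} = z + 5 = 5 + z$)
$\left(1 + Z\right)^{2} - 60 w{\left(13,0 \right)} = \left(1 - 24\right)^{2} - 60 \left(5 + 13\right) = \left(-23\right)^{2} - 1080 = 529 - 1080 = -551$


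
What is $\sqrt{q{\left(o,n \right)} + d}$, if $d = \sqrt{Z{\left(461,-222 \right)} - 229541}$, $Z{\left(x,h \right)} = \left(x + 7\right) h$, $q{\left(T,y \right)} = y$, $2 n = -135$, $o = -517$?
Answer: $\frac{\sqrt{-270 + 52 i \sqrt{1973}}}{2} \approx 16.029 + 18.012 i$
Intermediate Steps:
$n = - \frac{135}{2}$ ($n = \frac{1}{2} \left(-135\right) = - \frac{135}{2} \approx -67.5$)
$Z{\left(x,h \right)} = h \left(7 + x\right)$ ($Z{\left(x,h \right)} = \left(7 + x\right) h = h \left(7 + x\right)$)
$d = 13 i \sqrt{1973}$ ($d = \sqrt{- 222 \left(7 + 461\right) - 229541} = \sqrt{\left(-222\right) 468 - 229541} = \sqrt{-103896 - 229541} = \sqrt{-333437} = 13 i \sqrt{1973} \approx 577.44 i$)
$\sqrt{q{\left(o,n \right)} + d} = \sqrt{- \frac{135}{2} + 13 i \sqrt{1973}}$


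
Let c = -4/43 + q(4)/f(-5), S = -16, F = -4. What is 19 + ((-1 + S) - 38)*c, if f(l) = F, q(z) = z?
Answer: 3402/43 ≈ 79.116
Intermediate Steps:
f(l) = -4
c = -47/43 (c = -4/43 + 4/(-4) = -4*1/43 + 4*(-¼) = -4/43 - 1 = -47/43 ≈ -1.0930)
19 + ((-1 + S) - 38)*c = 19 + ((-1 - 16) - 38)*(-47/43) = 19 + (-17 - 38)*(-47/43) = 19 - 55*(-47/43) = 19 + 2585/43 = 3402/43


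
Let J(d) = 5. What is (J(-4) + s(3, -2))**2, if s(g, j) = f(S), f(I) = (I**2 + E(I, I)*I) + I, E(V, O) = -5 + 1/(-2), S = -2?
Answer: 324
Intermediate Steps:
E(V, O) = -11/2 (E(V, O) = -5 + 1*(-1/2) = -5 - 1/2 = -11/2)
f(I) = I**2 - 9*I/2 (f(I) = (I**2 - 11*I/2) + I = I**2 - 9*I/2)
s(g, j) = 13 (s(g, j) = (1/2)*(-2)*(-9 + 2*(-2)) = (1/2)*(-2)*(-9 - 4) = (1/2)*(-2)*(-13) = 13)
(J(-4) + s(3, -2))**2 = (5 + 13)**2 = 18**2 = 324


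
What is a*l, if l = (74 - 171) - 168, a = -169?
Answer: 44785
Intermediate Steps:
l = -265 (l = -97 - 168 = -265)
a*l = -169*(-265) = 44785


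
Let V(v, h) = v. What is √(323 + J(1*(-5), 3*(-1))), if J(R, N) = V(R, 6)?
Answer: √318 ≈ 17.833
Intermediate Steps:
J(R, N) = R
√(323 + J(1*(-5), 3*(-1))) = √(323 + 1*(-5)) = √(323 - 5) = √318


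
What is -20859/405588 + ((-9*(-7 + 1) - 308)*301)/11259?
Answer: -10414558811/1522171764 ≈ -6.8419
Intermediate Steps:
-20859/405588 + ((-9*(-7 + 1) - 308)*301)/11259 = -20859*1/405588 + ((-9*(-6) - 308)*301)*(1/11259) = -6953/135196 + ((54 - 308)*301)*(1/11259) = -6953/135196 - 254*301*(1/11259) = -6953/135196 - 76454*1/11259 = -6953/135196 - 76454/11259 = -10414558811/1522171764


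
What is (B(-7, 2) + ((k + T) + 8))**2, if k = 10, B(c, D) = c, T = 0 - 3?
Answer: 64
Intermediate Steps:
T = -3
(B(-7, 2) + ((k + T) + 8))**2 = (-7 + ((10 - 3) + 8))**2 = (-7 + (7 + 8))**2 = (-7 + 15)**2 = 8**2 = 64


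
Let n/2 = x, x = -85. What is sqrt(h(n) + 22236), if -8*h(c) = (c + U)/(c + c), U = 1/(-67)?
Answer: sqrt(46155437866110)/45560 ≈ 149.12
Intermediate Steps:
U = -1/67 ≈ -0.014925
n = -170 (n = 2*(-85) = -170)
h(c) = -(-1/67 + c)/(16*c) (h(c) = -(c - 1/67)/(8*(c + c)) = -(-1/67 + c)/(8*(2*c)) = -(-1/67 + c)*1/(2*c)/8 = -(-1/67 + c)/(16*c))
sqrt(h(n) + 22236) = sqrt((1/1072)*(1 - 67*(-170))/(-170) + 22236) = sqrt((1/1072)*(-1/170)*(1 + 11390) + 22236) = sqrt((1/1072)*(-1/170)*11391 + 22236) = sqrt(-11391/182240 + 22236) = sqrt(4052277249/182240) = sqrt(46155437866110)/45560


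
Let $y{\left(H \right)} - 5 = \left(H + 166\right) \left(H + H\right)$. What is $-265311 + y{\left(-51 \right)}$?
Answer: $-277036$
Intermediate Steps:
$y{\left(H \right)} = 5 + 2 H \left(166 + H\right)$ ($y{\left(H \right)} = 5 + \left(H + 166\right) \left(H + H\right) = 5 + \left(166 + H\right) 2 H = 5 + 2 H \left(166 + H\right)$)
$-265311 + y{\left(-51 \right)} = -265311 + \left(5 + 2 \left(-51\right)^{2} + 332 \left(-51\right)\right) = -265311 + \left(5 + 2 \cdot 2601 - 16932\right) = -265311 + \left(5 + 5202 - 16932\right) = -265311 - 11725 = -277036$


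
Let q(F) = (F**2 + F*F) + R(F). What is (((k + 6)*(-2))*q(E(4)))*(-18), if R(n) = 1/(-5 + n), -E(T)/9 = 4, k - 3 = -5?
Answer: 15303024/41 ≈ 3.7324e+5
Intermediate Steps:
k = -2 (k = 3 - 5 = -2)
E(T) = -36 (E(T) = -9*4 = -36)
q(F) = 1/(-5 + F) + 2*F**2 (q(F) = (F**2 + F*F) + 1/(-5 + F) = (F**2 + F**2) + 1/(-5 + F) = 2*F**2 + 1/(-5 + F) = 1/(-5 + F) + 2*F**2)
(((k + 6)*(-2))*q(E(4)))*(-18) = (((-2 + 6)*(-2))*((1 + 2*(-36)**2*(-5 - 36))/(-5 - 36)))*(-18) = ((4*(-2))*((1 + 2*1296*(-41))/(-41)))*(-18) = -(-8)*(1 - 106272)/41*(-18) = -(-8)*(-106271)/41*(-18) = -8*106271/41*(-18) = -850168/41*(-18) = 15303024/41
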